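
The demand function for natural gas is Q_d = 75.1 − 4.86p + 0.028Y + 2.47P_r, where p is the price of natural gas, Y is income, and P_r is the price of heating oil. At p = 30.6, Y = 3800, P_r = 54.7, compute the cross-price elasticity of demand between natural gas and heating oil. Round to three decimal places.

0.805

First evaluate Q_d: 75.1 − 4.86(30.6) + 0.028(3800) + 2.47(54.7) = 75.1 − 148.716 + 106.4 + 135.109 = 167.893.
∂Q_d/∂P_r = +2.47, so E_xy = 2.47·(54.7/167.893) ≈ 0.805.
E_xy > 0: the goods are substitutes.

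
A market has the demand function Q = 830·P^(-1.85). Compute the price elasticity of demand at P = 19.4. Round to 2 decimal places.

For a Cobb–Douglas (constant-elasticity) form Q = A·P^α·…, the elasticity with respect to P equals the exponent α at every point.
Here the exponent on P is -1.85, so the price elasticity of demand is -1.85.

-1.85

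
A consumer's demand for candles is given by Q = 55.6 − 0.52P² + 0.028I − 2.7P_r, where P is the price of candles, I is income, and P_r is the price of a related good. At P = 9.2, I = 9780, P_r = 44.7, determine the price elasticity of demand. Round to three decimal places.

Q = 55.6 − 0.52(9.2)² + 0.028(9780) − 2.7(44.7) = 55.6 − 44.0128 + 273.84 − 120.69 = 164.7372.
∂Q/∂P = −2·0.52·P = -9.568, so E_p = -9.568·(9.2/164.7372) ≈ -0.534.
|E_p| < 1: demand is inelastic.

-0.534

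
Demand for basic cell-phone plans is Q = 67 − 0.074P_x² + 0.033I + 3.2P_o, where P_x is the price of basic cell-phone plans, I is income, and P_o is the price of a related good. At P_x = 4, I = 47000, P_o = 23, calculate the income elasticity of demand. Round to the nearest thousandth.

First evaluate Q: 67 − 0.074(4)² + 0.033(47000) + 3.2(23) = 67 − 1.184 + 1551 + 73.6 = 1690.416.
∂Q/∂I = +0.033, so E_I = 0.033·(47000/1690.416) ≈ 0.918.
E_I ∈ (0,1): normal good (necessity).

0.918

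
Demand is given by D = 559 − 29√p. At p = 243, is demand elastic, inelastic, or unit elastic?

elastic

At p = 243, D = 106.9347.
dD/dp = −29/(2√p) = −29/(2·15.5885).
Point elasticity E = (dD/dp)·(p/D) = -0.9302 × 243/106.9347 ≈ -2.114.
|E| ≈ 2.114 > 1, so demand is elastic.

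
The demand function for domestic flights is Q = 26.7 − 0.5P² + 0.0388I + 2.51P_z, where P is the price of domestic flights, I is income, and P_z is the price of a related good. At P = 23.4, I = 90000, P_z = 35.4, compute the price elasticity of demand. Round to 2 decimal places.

Q = 26.7 − 0.5(23.4)² + 0.0388(90000) + 2.51(35.4) = 26.7 − 273.78 + 3492 + 88.854 = 3333.774.
∂Q/∂P = −2·0.5·P = -23.4, so E_p = -23.4·(23.4/3333.774) ≈ -0.16.
|E_p| < 1: demand is inelastic.

-0.16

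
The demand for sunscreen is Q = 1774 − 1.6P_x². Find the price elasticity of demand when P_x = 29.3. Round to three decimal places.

At P_x = 29.3, Q = 400.416.
dQ/dP_x = −2·1.6·P_x = −93.76.
Point elasticity E = (dQ/dP_x)·(P_x/Q) = -93.76 × 29.3/400.416 ≈ -6.861.
|E| > 1, so demand is elastic at this price.

-6.861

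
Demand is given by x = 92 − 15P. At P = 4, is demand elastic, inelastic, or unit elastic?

elastic

At P = 4, x = 32.
dx/dP = −15.
Point elasticity E = (dx/dP)·(P/x) = -15 × 4/32 ≈ -1.875.
|E| ≈ 1.875 > 1, so demand is elastic.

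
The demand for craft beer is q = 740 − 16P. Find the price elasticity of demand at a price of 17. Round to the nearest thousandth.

At P = 17, q = 468.
dq/dP = −16.
Point elasticity E = (dq/dP)·(P/q) = -16 × 17/468 ≈ -0.581.
|E| < 1, so demand is inelastic at this price.

-0.581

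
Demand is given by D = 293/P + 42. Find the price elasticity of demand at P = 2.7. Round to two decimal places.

At P = 2.7, D = 150.5185.
dD/dP = −293/P² = −40.192.
Point elasticity E = (dD/dP)·(P/D) = -40.192 × 2.7/150.5185 ≈ -0.72.
|E| < 1, so demand is inelastic at this price.

-0.72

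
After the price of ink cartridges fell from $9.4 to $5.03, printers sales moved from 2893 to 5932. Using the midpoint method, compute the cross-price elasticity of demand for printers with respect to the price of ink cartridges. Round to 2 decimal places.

-1.14

%ΔQ_x = (5932 − 2893)/[(2893+5932)/2] = 3039/4412.5 ≈ 0.6887.
%ΔP_y = (5.03 − 9.4)/[(9.4+5.03)/2] ≈ -0.6057.
E_xy = 0.6887/-0.6057 ≈ -1.14.
E_xy < 0, so printers and ink cartridges are complements.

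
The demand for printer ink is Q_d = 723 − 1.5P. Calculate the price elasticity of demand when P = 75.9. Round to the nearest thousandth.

-0.187

At P = 75.9, Q_d = 609.15.
dQ_d/dP = −1.5.
Point elasticity E = (dQ_d/dP)·(P/Q_d) = -1.5 × 75.9/609.15 ≈ -0.187.
|E| < 1, so demand is inelastic at this price.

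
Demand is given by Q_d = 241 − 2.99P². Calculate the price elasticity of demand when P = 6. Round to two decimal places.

At P = 6, Q_d = 133.36.
dQ_d/dP = −2·2.99·P = −35.88.
Point elasticity E = (dQ_d/dP)·(P/Q_d) = -35.88 × 6/133.36 ≈ -1.61.
|E| > 1, so demand is elastic at this price.

-1.61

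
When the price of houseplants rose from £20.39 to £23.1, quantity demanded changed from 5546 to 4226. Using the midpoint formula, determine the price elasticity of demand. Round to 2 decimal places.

%ΔQ = (4226 − 5546)/[(5546 + 4226)/2] = -1320/4886 ≈ -0.2702.
%Δp = (23.1 − 20.39)/[(20.39 + 23.1)/2] = 2.71/21.745 ≈ 0.1246.
Arc elasticity E = %ΔQ/%Δp ≈ -0.2702/0.1246 ≈ -2.17.
|E| > 1: demand is elastic over this range.

-2.17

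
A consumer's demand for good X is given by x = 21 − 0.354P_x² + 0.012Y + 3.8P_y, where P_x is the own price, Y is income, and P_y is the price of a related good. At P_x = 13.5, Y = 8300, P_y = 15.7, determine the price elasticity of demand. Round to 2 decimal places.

-1.11

First evaluate x: 21 − 0.354(13.5)² + 0.012(8300) + 3.8(15.7) = 21 − 64.5165 + 99.6 + 59.66 = 115.7435.
∂x/∂P_x = −2·0.354·P_x = -9.558, so E_p = -9.558·(13.5/115.7435) ≈ -1.11.
|E_p| > 1: demand is elastic.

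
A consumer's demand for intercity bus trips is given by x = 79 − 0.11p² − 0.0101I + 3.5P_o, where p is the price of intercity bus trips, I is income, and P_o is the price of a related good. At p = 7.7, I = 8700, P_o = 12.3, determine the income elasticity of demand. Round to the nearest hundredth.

Substituting, x = 79 − 0.11(7.7)² − 0.0101(8700) + 3.5(12.3) = 79 − 6.5219 − 87.87 + 43.05 = 27.6581.
∂x/∂I = −0.0101, so E_I = -0.0101·(8700/27.6581) ≈ -3.18.
E_I < 0: inferior good.

-3.18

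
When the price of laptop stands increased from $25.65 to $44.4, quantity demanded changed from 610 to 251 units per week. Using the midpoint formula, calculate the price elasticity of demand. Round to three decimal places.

%ΔQ = (251 − 610)/[(610 + 251)/2] = -359/430.5 ≈ -0.8339.
%Δp = (44.4 − 25.65)/[(25.65 + 44.4)/2] = 18.75/35.025 ≈ 0.5353.
Arc elasticity E = %ΔQ/%Δp ≈ -0.8339/0.5353 ≈ -1.558.
|E| > 1: demand is elastic over this range.

-1.558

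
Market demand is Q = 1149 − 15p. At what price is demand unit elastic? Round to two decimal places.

For linear demand Q = a − bp, E = −bp/(a − bp). |E| = 1 ⇒ bp = a − bp ⇒ p = a/(2b).
p = 1149/(2·15) = 38.30.

38.30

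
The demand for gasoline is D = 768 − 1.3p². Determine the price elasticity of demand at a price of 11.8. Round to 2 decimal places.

At p = 11.8, D = 586.988.
dD/dp = −2·1.3·p = −30.68.
Point elasticity E = (dD/dp)·(p/D) = -30.68 × 11.8/586.988 ≈ -0.62.
|E| < 1, so demand is inelastic at this price.

-0.62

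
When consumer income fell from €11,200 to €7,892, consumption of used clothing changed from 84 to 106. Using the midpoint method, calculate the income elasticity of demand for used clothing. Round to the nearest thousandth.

%ΔQ = (106 − 84)/[(84+106)/2] = 22/95 ≈ 0.2316.
%ΔI = (7,892 − 11,200)/[(11,200+7,892)/2] = -3308/9546 ≈ -0.3465.
E_I = %ΔQ/%ΔI ≈ -0.668.
E_I < 0: inferior good.

-0.668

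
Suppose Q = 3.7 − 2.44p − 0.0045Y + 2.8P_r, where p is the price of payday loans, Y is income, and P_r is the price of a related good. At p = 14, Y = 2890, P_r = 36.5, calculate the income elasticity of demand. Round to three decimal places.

Evaluating quantity at (p, Y, P_r) gives Q = 3.7 − 2.44(14) − 0.0045(2890) + 2.8(36.5) = 3.7 − 34.16 − 13.005 + 102.2 = 58.735.
∂Q/∂Y = −0.0045, so E_I = -0.0045·(2890/58.735) ≈ -0.221.
E_I < 0: inferior good.

-0.221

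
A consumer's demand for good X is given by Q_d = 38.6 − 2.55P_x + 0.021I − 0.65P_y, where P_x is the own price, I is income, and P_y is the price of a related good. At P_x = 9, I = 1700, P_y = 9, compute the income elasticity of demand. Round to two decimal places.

At the given point, Q_d = 38.6 − 2.55(9) + 0.021(1700) − 0.65(9) = 38.6 − 22.95 + 35.7 − 5.85 = 45.5.
∂Q_d/∂I = +0.021, so E_I = 0.021·(1700/45.5) ≈ 0.78.
E_I ∈ (0,1): normal good (necessity).

0.78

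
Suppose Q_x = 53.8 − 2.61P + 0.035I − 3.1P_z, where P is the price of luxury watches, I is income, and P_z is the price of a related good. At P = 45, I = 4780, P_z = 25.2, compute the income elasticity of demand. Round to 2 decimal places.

Evaluating quantity at (P, I, P_z) gives Q_x = 53.8 − 2.61(45) + 0.035(4780) − 3.1(25.2) = 53.8 − 117.45 + 167.3 − 78.12 = 25.53.
∂Q_x/∂I = +0.035, so E_I = 0.035·(4780/25.53) ≈ 6.55.
E_I > 1: normal good (luxury).

6.55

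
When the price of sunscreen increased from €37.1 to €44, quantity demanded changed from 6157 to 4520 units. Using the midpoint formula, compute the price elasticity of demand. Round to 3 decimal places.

%ΔQ = (4520 − 6157)/[(6157 + 4520)/2] = -1637/5338.5 ≈ -0.3066.
%ΔP = (44 − 37.1)/[(37.1 + 44)/2] = 6.9/40.55 ≈ 0.1702.
Arc elasticity E = %ΔQ/%ΔP ≈ -0.3066/0.1702 ≈ -1.802.
|E| > 1: demand is elastic over this range.

-1.802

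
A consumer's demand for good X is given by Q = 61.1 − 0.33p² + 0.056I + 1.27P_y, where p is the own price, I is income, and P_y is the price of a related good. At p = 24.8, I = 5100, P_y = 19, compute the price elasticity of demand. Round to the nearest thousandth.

-2.418

First evaluate Q: 61.1 − 0.33(24.8)² + 0.056(5100) + 1.27(19) = 61.1 − 202.9632 + 285.6 + 24.13 = 167.8668.
∂Q/∂p = −2·0.33·p = -16.368, so E_p = -16.368·(24.8/167.8668) ≈ -2.418.
|E_p| > 1: demand is elastic.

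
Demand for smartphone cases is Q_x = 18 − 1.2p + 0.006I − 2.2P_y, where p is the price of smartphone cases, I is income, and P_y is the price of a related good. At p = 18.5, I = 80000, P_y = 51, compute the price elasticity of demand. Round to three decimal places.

At the given point, Q_x = 18 − 1.2(18.5) + 0.006(80000) − 2.2(51) = 18 − 22.2 + 480 − 112.2 = 363.6.
∂Q_x/∂p = −1.2, so E_p = (−1.2)·(18.5/363.6) ≈ -0.061.
|E_p| < 1: demand is inelastic.

-0.061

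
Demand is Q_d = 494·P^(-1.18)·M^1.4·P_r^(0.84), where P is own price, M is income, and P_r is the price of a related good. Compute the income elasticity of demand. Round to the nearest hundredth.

For a Cobb–Douglas (constant-elasticity) form Q_d = A·M^α·…, the elasticity with respect to M equals the exponent α at every point.
Here the exponent on M is 1.4, so the income elasticity of demand is 1.40.

1.40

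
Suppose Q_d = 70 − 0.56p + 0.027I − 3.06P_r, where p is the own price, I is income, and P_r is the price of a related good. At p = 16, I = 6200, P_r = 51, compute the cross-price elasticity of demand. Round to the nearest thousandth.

-2.156

Substituting, Q_d = 70 − 0.56(16) + 0.027(6200) − 3.06(51) = 70 − 8.96 + 167.4 − 156.06 = 72.38.
∂Q_d/∂P_r = −3.06, so E_xy = -3.06·(51/72.38) ≈ -2.156.
E_xy < 0: the goods are complements.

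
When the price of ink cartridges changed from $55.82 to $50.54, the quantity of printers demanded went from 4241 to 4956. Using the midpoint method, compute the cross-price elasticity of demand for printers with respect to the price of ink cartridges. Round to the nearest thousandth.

%ΔQ_x = (4956 − 4241)/[(4241+4956)/2] = 715/4598.5 ≈ 0.1555.
%ΔP_y = (50.54 − 55.82)/[(55.82+50.54)/2] ≈ -0.0993.
E_xy = 0.1555/-0.0993 ≈ -1.566.
E_xy < 0, so printers and ink cartridges are complements.

-1.566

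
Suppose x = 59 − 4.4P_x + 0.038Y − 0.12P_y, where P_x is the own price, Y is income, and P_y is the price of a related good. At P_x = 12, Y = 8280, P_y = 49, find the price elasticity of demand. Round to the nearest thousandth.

-0.168

Evaluating quantity at (P_x, Y, P_y) gives x = 59 − 4.4(12) + 0.038(8280) − 0.12(49) = 59 − 52.8 + 314.64 − 5.88 = 314.96.
∂x/∂P_x = −4.4, so E_p = (−4.4)·(12/314.96) ≈ -0.168.
|E_p| < 1: demand is inelastic.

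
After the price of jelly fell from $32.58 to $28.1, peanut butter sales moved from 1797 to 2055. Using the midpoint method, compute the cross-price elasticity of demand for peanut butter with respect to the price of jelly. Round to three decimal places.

%ΔQ_x = (2055 − 1797)/[(1797+2055)/2] = 258/1926 ≈ 0.1340.
%ΔP_y = (28.1 − 32.58)/[(32.58+28.1)/2] ≈ -0.1477.
E_xy = 0.1340/-0.1477 ≈ -0.907.
E_xy < 0, so peanut butter and jelly are complements.

-0.907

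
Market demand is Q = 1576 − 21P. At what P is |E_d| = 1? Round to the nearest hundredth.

37.52

For linear demand Q = a − bP, E = −bP/(a − bP). |E| = 1 ⇒ bP = a − bP ⇒ P = a/(2b).
P = 1576/(2·21) ≈ 37.52.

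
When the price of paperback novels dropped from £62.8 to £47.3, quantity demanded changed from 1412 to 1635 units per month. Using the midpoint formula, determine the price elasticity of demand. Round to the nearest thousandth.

%Δq = (1635 − 1412)/[(1412 + 1635)/2] = 223/1523.5 ≈ 0.1464.
%Δp = (47.3 − 62.8)/[(62.8 + 47.3)/2] = -15.5/55.05 ≈ -0.2816.
Arc elasticity E = %Δq/%Δp ≈ 0.1464/-0.2816 ≈ -0.520.
|E| < 1: demand is inelastic over this range.

-0.520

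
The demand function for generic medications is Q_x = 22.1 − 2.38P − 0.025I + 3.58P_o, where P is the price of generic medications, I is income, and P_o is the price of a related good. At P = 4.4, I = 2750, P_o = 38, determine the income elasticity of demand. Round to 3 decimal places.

-0.871

Evaluating quantity at (P, I, P_o) gives Q_x = 22.1 − 2.38(4.4) − 0.025(2750) + 3.58(38) = 22.1 − 10.472 − 68.75 + 136.04 = 78.918.
∂Q_x/∂I = −0.025, so E_I = -0.025·(2750/78.918) ≈ -0.871.
E_I < 0: inferior good.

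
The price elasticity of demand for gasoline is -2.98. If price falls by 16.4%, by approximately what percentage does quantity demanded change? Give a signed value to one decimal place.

%ΔQ ≈ E × %ΔP = (-2.98) × (-16.4%) ≈ 48.9%.

48.9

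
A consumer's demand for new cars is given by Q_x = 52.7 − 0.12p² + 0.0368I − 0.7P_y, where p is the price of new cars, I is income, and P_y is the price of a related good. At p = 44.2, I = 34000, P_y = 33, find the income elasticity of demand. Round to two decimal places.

Evaluating quantity at (p, I, P_y) gives Q_x = 52.7 − 0.12(44.2)² + 0.0368(34000) − 0.7(33) = 52.7 − 234.4368 + 1251.2 − 23.1 = 1046.3632.
∂Q_x/∂I = +0.0368, so E_I = 0.0368·(34000/1046.3632) ≈ 1.20.
E_I > 1: normal good (luxury).

1.20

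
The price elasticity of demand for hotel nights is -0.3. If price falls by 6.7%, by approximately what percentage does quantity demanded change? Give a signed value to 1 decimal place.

2.0

%ΔQ ≈ E × %ΔP = (-0.3) × (-6.7%) ≈ 2.0%.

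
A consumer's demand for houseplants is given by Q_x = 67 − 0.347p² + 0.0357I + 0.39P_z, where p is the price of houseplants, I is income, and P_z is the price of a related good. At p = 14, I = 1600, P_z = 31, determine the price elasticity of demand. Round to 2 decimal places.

-1.99

Evaluating quantity at (p, I, P_z) gives Q_x = 67 − 0.347(14)² + 0.0357(1600) + 0.39(31) = 67 − 68.012 + 57.12 + 12.09 = 68.198.
∂Q_x/∂p = −2·0.347·p = -9.716, so E_p = -9.716·(14/68.198) ≈ -1.99.
|E_p| > 1: demand is elastic.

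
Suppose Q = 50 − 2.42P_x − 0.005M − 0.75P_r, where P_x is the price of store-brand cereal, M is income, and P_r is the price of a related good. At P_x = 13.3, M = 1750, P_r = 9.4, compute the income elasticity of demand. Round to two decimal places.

-4.34

Substituting, Q = 50 − 2.42(13.3) − 0.005(1750) − 0.75(9.4) = 50 − 32.186 − 8.75 − 7.05 = 2.014.
∂Q/∂M = −0.005, so E_I = -0.005·(1750/2.014) ≈ -4.34.
E_I < 0: inferior good.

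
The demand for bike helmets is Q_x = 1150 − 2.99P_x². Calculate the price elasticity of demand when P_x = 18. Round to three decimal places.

-10.690

At P_x = 18, Q_x = 181.24.
dQ_x/dP_x = −2·2.99·P_x = −107.64.
Point elasticity E = (dQ_x/dP_x)·(P_x/Q_x) = -107.64 × 18/181.24 ≈ -10.690.
|E| > 1, so demand is elastic at this price.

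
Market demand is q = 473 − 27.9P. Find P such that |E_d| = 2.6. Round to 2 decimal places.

Set −bP/(a − bP) = −2.6 ⇒ bP = 2.6(a − bP) ⇒ bP(1+2.6) = 2.6·a.
P = 2.6·473/(27.9·3.6) ≈ 12.24.

12.24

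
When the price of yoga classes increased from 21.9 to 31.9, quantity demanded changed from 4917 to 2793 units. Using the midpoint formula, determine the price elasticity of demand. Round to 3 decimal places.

%Δq = (2793 − 4917)/[(4917 + 2793)/2] = -2124/3855 ≈ -0.5510.
%Δp = (31.9 − 21.9)/[(21.9 + 31.9)/2] = 10/26.9 ≈ 0.3717.
Arc elasticity E = %Δq/%Δp ≈ -0.5510/0.3717 ≈ -1.482.
|E| > 1: demand is elastic over this range.

-1.482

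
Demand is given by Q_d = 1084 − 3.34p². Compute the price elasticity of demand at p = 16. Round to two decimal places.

-7.47

At p = 16, Q_d = 228.96.
dQ_d/dp = −2·3.34·p = −106.88.
Point elasticity E = (dQ_d/dp)·(p/Q_d) = -106.88 × 16/228.96 ≈ -7.47.
|E| > 1, so demand is elastic at this price.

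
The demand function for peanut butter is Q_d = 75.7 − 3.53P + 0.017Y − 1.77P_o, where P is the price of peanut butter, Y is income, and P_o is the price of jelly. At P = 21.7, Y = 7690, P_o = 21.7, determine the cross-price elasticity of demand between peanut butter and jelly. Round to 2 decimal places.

-0.42

At the given point, Q_d = 75.7 − 3.53(21.7) + 0.017(7690) − 1.77(21.7) = 75.7 − 76.601 + 130.73 − 38.409 = 91.42.
∂Q_d/∂P_o = −1.77, so E_xy = -1.77·(21.7/91.42) ≈ -0.42.
E_xy < 0: the goods are complements.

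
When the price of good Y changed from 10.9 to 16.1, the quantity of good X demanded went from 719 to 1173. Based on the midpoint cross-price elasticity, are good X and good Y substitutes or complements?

%ΔQ_x = (1173 − 719)/[(719+1173)/2] = 454/946 ≈ 0.4799.
%ΔP_y = (16.1 − 10.9)/[(10.9+16.1)/2] ≈ 0.3852.
E_xy = 0.4799/0.3852 ≈ 1.246.
E_xy > 0, so the goods are substitutes.

substitutes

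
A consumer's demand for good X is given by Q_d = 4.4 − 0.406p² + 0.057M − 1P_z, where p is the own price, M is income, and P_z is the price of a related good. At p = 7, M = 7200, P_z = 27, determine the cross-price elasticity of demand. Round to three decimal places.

-0.073

At the given point, Q_d = 4.4 − 0.406(7)² + 0.057(7200) − 1(27) = 4.4 − 19.894 + 410.4 − 27 = 367.906.
∂Q_d/∂P_z = −1, so E_xy = -1·(27/367.906) ≈ -0.073.
E_xy < 0: the goods are complements.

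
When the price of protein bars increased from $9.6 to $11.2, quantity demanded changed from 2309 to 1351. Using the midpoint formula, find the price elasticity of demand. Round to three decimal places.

%ΔQ = (1351 − 2309)/[(2309 + 1351)/2] = -958/1830 ≈ -0.5235.
%ΔP = (11.2 − 9.6)/[(9.6 + 11.2)/2] = 1.6/10.4 ≈ 0.1538.
Arc elasticity E = %ΔQ/%ΔP ≈ -0.5235/0.1538 ≈ -3.403.
|E| > 1: demand is elastic over this range.

-3.403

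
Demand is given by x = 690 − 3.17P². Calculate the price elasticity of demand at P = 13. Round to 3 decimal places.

At P = 13, x = 154.27.
dx/dP = −2·3.17·P = −82.42.
Point elasticity E = (dx/dP)·(P/x) = -82.42 × 13/154.27 ≈ -6.945.
|E| > 1, so demand is elastic at this price.

-6.945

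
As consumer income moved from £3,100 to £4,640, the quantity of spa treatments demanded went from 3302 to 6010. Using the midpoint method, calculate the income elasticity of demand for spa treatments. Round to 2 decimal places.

1.46

%ΔQ = (6010 − 3302)/[(3302+6010)/2] = 2708/4656 ≈ 0.5816.
%ΔM = (4,640 − 3,100)/[(3,100+4,640)/2] = 1540/3870 ≈ 0.3979.
E_I = %ΔQ/%ΔM ≈ 1.46.
E_I > 1: normal good (luxury).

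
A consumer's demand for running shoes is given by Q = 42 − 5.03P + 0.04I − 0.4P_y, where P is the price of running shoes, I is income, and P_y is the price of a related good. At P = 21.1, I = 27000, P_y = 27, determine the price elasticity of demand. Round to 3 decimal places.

-0.106

Substituting, Q = 42 − 5.03(21.1) + 0.04(27000) − 0.4(27) = 42 − 106.133 + 1080 − 10.8 = 1005.067.
∂Q/∂P = −5.03, so E_p = (−5.03)·(21.1/1005.067) ≈ -0.106.
|E_p| < 1: demand is inelastic.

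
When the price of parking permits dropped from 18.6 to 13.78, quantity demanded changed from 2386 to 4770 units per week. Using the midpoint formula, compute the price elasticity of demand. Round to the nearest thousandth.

-2.238

%ΔQ = (4770 − 2386)/[(2386 + 4770)/2] = 2384/3578 ≈ 0.6663.
%Δp = (13.78 − 18.6)/[(18.6 + 13.78)/2] = -4.82/16.19 ≈ -0.2977.
Arc elasticity E = %ΔQ/%Δp ≈ 0.6663/-0.2977 ≈ -2.238.
|E| > 1: demand is elastic over this range.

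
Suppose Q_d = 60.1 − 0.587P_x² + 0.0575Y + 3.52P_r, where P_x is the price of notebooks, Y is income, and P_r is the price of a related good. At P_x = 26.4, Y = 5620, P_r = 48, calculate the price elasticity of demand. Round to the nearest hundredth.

-5.72

At the given point, Q_d = 60.1 − 0.587(26.4)² + 0.0575(5620) + 3.52(48) = 60.1 − 409.1155 + 323.15 + 168.96 = 143.0945.
∂Q_d/∂P_x = −2·0.587·P_x = -30.9936, so E_p = -30.9936·(26.4/143.0945) ≈ -5.72.
|E_p| > 1: demand is elastic.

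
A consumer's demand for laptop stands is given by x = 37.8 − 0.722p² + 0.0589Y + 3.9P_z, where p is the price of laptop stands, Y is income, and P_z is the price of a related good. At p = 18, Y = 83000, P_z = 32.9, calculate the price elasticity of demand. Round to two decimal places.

Evaluating quantity at (p, Y, P_z) gives x = 37.8 − 0.722(18)² + 0.0589(83000) + 3.9(32.9) = 37.8 − 233.928 + 4888.7 + 128.31 = 4820.882.
∂x/∂p = −2·0.722·p = -25.992, so E_p = -25.992·(18/4820.882) ≈ -0.10.
|E_p| < 1: demand is inelastic.

-0.10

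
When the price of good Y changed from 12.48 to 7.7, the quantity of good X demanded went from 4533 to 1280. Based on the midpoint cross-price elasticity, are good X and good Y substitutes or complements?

substitutes

%ΔQ_x = (1280 − 4533)/[(4533+1280)/2] = -3253/2906.5 ≈ -1.1192.
%ΔP_y = (7.7 − 12.48)/[(12.48+7.7)/2] ≈ -0.4737.
E_xy = -1.1192/-0.4737 ≈ 2.363.
E_xy > 0, so the goods are substitutes.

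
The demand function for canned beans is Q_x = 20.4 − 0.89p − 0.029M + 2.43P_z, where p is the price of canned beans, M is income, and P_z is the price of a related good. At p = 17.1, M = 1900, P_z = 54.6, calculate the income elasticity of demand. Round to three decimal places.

-0.666

Q_x = 20.4 − 0.89(17.1) − 0.029(1900) + 2.43(54.6) = 20.4 − 15.219 − 55.1 + 132.678 = 82.759.
∂Q_x/∂M = −0.029, so E_I = -0.029·(1900/82.759) ≈ -0.666.
E_I < 0: inferior good.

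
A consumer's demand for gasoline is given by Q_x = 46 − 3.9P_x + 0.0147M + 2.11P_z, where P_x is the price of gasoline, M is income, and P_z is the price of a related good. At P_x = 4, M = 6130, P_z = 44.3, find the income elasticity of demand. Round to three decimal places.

First evaluate Q_x: 46 − 3.9(4) + 0.0147(6130) + 2.11(44.3) = 46 − 15.6 + 90.111 + 93.473 = 213.984.
∂Q_x/∂M = +0.0147, so E_I = 0.0147·(6130/213.984) ≈ 0.421.
E_I ∈ (0,1): normal good (necessity).

0.421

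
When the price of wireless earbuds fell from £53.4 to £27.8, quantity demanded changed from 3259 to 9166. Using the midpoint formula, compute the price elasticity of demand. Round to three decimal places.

%Δq = (9166 − 3259)/[(3259 + 9166)/2] = 5907/6212.5 ≈ 0.9508.
%ΔP = (27.8 − 53.4)/[(53.4 + 27.8)/2] = -25.6/40.6 ≈ -0.6305.
Arc elasticity E = %Δq/%ΔP ≈ 0.9508/-0.6305 ≈ -1.508.
|E| > 1: demand is elastic over this range.

-1.508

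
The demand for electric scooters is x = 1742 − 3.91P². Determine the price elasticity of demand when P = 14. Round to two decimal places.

At P = 14, x = 975.64.
dx/dP = −2·3.91·P = −109.48.
Point elasticity E = (dx/dP)·(P/x) = -109.48 × 14/975.64 ≈ -1.57.
|E| > 1, so demand is elastic at this price.

-1.57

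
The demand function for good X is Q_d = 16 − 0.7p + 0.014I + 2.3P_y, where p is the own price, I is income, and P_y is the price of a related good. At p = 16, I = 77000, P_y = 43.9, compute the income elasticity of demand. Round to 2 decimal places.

0.91

At the given point, Q_d = 16 − 0.7(16) + 0.014(77000) + 2.3(43.9) = 16 − 11.2 + 1078 + 100.97 = 1183.77.
∂Q_d/∂I = +0.014, so E_I = 0.014·(77000/1183.77) ≈ 0.91.
E_I ∈ (0,1): normal good (necessity).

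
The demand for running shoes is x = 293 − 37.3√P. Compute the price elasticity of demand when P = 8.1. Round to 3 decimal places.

At P = 8.1, x = 186.8423.
dx/dP = −37.3/(2√P) = −37.3/(2·2.846).
Point elasticity E = (dx/dP)·(P/x) = -6.5529 × 8.1/186.8423 ≈ -0.284.
|E| < 1, so demand is inelastic at this price.

-0.284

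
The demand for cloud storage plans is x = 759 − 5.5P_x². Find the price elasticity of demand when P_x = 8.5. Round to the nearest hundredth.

-2.20

At P_x = 8.5, x = 361.625.
dx/dP_x = −2·5.5·P_x = −93.5.
Point elasticity E = (dx/dP_x)·(P_x/x) = -93.5 × 8.5/361.625 ≈ -2.20.
|E| > 1, so demand is elastic at this price.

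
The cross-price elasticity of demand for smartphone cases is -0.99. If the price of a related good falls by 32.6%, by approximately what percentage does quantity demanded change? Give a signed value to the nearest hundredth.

32.27

%ΔQ ≈ E × %ΔP_y = (-0.99) × (-32.6%) ≈ 32.27%.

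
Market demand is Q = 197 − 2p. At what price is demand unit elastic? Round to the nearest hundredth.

For linear demand Q = a − bp, E = −bp/(a − bp). |E| = 1 ⇒ bp = a − bp ⇒ p = a/(2b).
p = 197/(2·2) = 49.25.

49.25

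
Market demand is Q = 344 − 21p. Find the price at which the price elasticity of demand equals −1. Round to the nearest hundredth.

8.19

For linear demand Q = a − bp, E = −bp/(a − bp). |E| = 1 ⇒ bp = a − bp ⇒ p = a/(2b).
p = 344/(2·21) ≈ 8.19.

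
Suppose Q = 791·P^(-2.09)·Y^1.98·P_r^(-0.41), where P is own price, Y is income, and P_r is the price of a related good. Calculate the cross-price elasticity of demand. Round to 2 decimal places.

For a Cobb–Douglas (constant-elasticity) form Q = A·P_r^α·…, the elasticity with respect to P_r equals the exponent α at every point.
Here the exponent on P_r is -0.41, so the cross-price elasticity of demand is -0.41.

-0.41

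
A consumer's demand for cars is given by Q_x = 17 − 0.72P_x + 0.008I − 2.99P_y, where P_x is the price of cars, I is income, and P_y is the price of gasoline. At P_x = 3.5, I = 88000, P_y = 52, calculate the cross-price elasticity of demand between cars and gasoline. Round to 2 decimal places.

Substituting, Q_x = 17 − 0.72(3.5) + 0.008(88000) − 2.99(52) = 17 − 2.52 + 704 − 155.48 = 563.
∂Q_x/∂P_y = −2.99, so E_xy = -2.99·(52/563) ≈ -0.28.
E_xy < 0: the goods are complements.

-0.28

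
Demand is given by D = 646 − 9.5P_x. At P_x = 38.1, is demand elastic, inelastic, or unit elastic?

elastic

At P_x = 38.1, D = 284.05.
dD/dP_x = −9.5.
Point elasticity E = (dD/dP_x)·(P_x/D) = -9.5 × 38.1/284.05 ≈ -1.274.
|E| ≈ 1.274 > 1, so demand is elastic.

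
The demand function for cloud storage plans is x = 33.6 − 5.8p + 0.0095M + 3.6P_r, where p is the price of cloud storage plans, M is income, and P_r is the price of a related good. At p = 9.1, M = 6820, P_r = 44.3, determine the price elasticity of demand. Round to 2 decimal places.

-0.26

Substituting, x = 33.6 − 5.8(9.1) + 0.0095(6820) + 3.6(44.3) = 33.6 − 52.78 + 64.79 + 159.48 = 205.09.
∂x/∂p = −5.8, so E_p = (−5.8)·(9.1/205.09) ≈ -0.26.
|E_p| < 1: demand is inelastic.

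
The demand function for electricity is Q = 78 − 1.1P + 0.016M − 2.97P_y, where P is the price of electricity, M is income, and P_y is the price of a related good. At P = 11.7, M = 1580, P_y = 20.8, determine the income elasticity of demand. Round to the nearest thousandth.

0.883

Evaluating quantity at (P, M, P_y) gives Q = 78 − 1.1(11.7) + 0.016(1580) − 2.97(20.8) = 78 − 12.87 + 25.28 − 61.776 = 28.634.
∂Q/∂M = +0.016, so E_I = 0.016·(1580/28.634) ≈ 0.883.
E_I ∈ (0,1): normal good (necessity).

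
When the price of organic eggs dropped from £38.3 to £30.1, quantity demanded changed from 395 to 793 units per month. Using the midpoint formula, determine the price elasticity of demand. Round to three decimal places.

-2.795

%Δq = (793 − 395)/[(395 + 793)/2] = 398/594 ≈ 0.6700.
%Δp = (30.1 − 38.3)/[(38.3 + 30.1)/2] = -8.2/34.2 ≈ -0.2398.
Arc elasticity E = %Δq/%Δp ≈ 0.6700/-0.2398 ≈ -2.795.
|E| > 1: demand is elastic over this range.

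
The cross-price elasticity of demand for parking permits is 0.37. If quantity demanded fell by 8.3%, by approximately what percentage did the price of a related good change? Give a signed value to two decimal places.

%ΔQ ≈ E × %ΔP_y ⇒ %ΔP_y = %ΔQ / E = (-8.3%)/(0.37) ≈ -22.43%.

-22.43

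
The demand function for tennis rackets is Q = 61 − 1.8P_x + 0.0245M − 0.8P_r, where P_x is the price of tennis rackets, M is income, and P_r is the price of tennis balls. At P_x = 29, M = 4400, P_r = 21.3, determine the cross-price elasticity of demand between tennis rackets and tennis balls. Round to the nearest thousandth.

-0.171

Evaluating quantity at (P_x, M, P_r) gives Q = 61 − 1.8(29) + 0.0245(4400) − 0.8(21.3) = 61 − 52.2 + 107.8 − 17.04 = 99.56.
∂Q/∂P_r = −0.8, so E_xy = -0.8·(21.3/99.56) ≈ -0.171.
E_xy < 0: the goods are complements.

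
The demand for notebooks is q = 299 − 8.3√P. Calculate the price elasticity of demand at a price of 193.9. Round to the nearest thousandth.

At P = 193.9, q = 183.4242.
dq/dP = −8.3/(2√P) = −8.3/(2·13.9248).
Point elasticity E = (dq/dP)·(P/q) = -0.298 × 193.9/183.4242 ≈ -0.315.
|E| < 1, so demand is inelastic at this price.

-0.315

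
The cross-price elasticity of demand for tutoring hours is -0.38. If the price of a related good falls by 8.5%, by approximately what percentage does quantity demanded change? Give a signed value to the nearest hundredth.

%ΔQ ≈ E × %ΔP_y = (-0.38) × (-8.5%) = 3.23%.

3.23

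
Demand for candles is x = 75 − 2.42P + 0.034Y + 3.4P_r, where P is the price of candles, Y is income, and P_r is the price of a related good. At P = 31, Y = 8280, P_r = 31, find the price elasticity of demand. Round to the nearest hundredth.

-0.19

x = 75 − 2.42(31) + 0.034(8280) + 3.4(31) = 75 − 75.02 + 281.52 + 105.4 = 386.9.
∂x/∂P = −2.42, so E_p = (−2.42)·(31/386.9) ≈ -0.19.
|E_p| < 1: demand is inelastic.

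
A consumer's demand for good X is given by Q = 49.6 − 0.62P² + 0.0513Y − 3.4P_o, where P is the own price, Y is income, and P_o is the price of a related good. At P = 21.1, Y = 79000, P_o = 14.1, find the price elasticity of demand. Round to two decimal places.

-0.15

Substituting, Q = 49.6 − 0.62(21.1)² + 0.0513(79000) − 3.4(14.1) = 49.6 − 276.0302 + 4052.7 − 47.94 = 3778.3298.
∂Q/∂P = −2·0.62·P = -26.164, so E_p = -26.164·(21.1/3778.3298) ≈ -0.15.
|E_p| < 1: demand is inelastic.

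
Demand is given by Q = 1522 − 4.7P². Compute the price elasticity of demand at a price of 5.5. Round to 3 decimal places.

-0.206

At P = 5.5, Q = 1379.825.
dQ/dP = −2·4.7·P = −51.7.
Point elasticity E = (dQ/dP)·(P/Q) = -51.7 × 5.5/1379.825 ≈ -0.206.
|E| < 1, so demand is inelastic at this price.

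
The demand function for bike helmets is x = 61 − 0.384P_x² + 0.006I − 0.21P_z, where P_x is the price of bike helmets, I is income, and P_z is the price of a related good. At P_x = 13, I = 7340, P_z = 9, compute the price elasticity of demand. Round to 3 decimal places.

-3.393

Substituting, x = 61 − 0.384(13)² + 0.006(7340) − 0.21(9) = 61 − 64.896 + 44.04 − 1.89 = 38.254.
∂x/∂P_x = −2·0.384·P_x = -9.984, so E_p = -9.984·(13/38.254) ≈ -3.393.
|E_p| > 1: demand is elastic.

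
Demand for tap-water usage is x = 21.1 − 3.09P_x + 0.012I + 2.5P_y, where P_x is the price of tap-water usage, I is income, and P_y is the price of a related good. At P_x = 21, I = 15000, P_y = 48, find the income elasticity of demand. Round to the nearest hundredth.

x = 21.1 − 3.09(21) + 0.012(15000) + 2.5(48) = 21.1 − 64.89 + 180 + 120 = 256.21.
∂x/∂I = +0.012, so E_I = 0.012·(15000/256.21) ≈ 0.70.
E_I ∈ (0,1): normal good (necessity).

0.70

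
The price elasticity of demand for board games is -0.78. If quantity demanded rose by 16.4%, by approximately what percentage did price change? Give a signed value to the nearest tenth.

%ΔQ ≈ E × %ΔP ⇒ %ΔP = %ΔQ / E = (16.4%)/(-0.78) ≈ -21.0%.

-21.0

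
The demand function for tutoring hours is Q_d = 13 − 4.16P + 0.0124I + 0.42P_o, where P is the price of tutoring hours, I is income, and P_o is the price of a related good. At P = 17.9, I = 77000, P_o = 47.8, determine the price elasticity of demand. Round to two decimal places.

-0.08

At the given point, Q_d = 13 − 4.16(17.9) + 0.0124(77000) + 0.42(47.8) = 13 − 74.464 + 954.8 + 20.076 = 913.412.
∂Q_d/∂P = −4.16, so E_p = (−4.16)·(17.9/913.412) ≈ -0.08.
|E_p| < 1: demand is inelastic.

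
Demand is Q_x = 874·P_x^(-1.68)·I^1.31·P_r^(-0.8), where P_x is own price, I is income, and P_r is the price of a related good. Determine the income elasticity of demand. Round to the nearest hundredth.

For a Cobb–Douglas (constant-elasticity) form Q_x = A·I^α·…, the elasticity with respect to I equals the exponent α at every point.
Here the exponent on I is 1.31, so the income elasticity of demand is 1.31.

1.31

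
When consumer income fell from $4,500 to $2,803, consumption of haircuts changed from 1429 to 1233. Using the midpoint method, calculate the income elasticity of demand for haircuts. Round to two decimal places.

0.32

%ΔQ = (1233 − 1429)/[(1429+1233)/2] = -196/1331 ≈ -0.1473.
%ΔM = (2,803 − 4,500)/[(4,500+2,803)/2] = -1697/3651.5 ≈ -0.4647.
E_I = %ΔQ/%ΔM ≈ 0.32.
E_I ∈ (0,1): normal good (necessity).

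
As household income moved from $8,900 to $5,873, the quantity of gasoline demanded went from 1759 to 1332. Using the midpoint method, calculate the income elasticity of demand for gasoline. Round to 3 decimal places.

%ΔQ = (1332 − 1759)/[(1759+1332)/2] = -427/1545.5 ≈ -0.2763.
%ΔY = (5,873 − 8,900)/[(8,900+5,873)/2] = -3027/7386.5 ≈ -0.4098.
E_I = %ΔQ/%ΔY ≈ 0.674.
E_I ∈ (0,1): normal good (necessity).

0.674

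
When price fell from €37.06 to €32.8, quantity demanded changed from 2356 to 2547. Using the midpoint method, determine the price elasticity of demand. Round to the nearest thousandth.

-0.639

%ΔQ = (2547 − 2356)/[(2356 + 2547)/2] = 191/2451.5 ≈ 0.0779.
%Δp = (32.8 − 37.06)/[(37.06 + 32.8)/2] = -4.26/34.93 ≈ -0.1220.
Arc elasticity E = %ΔQ/%Δp ≈ 0.0779/-0.1220 ≈ -0.639.
|E| < 1: demand is inelastic over this range.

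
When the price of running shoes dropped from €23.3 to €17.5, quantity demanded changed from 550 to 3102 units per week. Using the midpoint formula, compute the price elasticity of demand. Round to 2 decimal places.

-4.92

%ΔQ = (3102 − 550)/[(550 + 3102)/2] = 2552/1826 ≈ 1.3976.
%Δp = (17.5 − 23.3)/[(23.3 + 17.5)/2] = -5.8/20.4 ≈ -0.2843.
Arc elasticity E = %ΔQ/%Δp ≈ 1.3976/-0.2843 ≈ -4.92.
|E| > 1: demand is elastic over this range.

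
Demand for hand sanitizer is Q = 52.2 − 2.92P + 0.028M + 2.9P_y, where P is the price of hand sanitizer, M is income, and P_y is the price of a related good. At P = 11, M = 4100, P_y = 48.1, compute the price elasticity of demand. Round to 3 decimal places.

-0.117

At the given point, Q = 52.2 − 2.92(11) + 0.028(4100) + 2.9(48.1) = 52.2 − 32.12 + 114.8 + 139.49 = 274.37.
∂Q/∂P = −2.92, so E_p = (−2.92)·(11/274.37) ≈ -0.117.
|E_p| < 1: demand is inelastic.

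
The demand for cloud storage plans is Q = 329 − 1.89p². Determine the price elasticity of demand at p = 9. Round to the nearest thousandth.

-1.741

At p = 9, Q = 175.91.
dQ/dp = −2·1.89·p = −34.02.
Point elasticity E = (dQ/dp)·(p/Q) = -34.02 × 9/175.91 ≈ -1.741.
|E| > 1, so demand is elastic at this price.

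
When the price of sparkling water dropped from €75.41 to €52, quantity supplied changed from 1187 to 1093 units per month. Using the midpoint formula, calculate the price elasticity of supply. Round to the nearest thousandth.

0.224

%ΔQ = (1093 − 1187)/[(1187 + 1093)/2] = -94/1140 ≈ -0.0825.
%ΔP = (52 − 75.41)/[(75.41 + 52)/2] = -23.41/63.705 ≈ -0.3675.
Arc elasticity E = %ΔQ/%ΔP ≈ -0.0825/-0.3675 ≈ 0.224.
|E| < 1: supply is inelastic over this range.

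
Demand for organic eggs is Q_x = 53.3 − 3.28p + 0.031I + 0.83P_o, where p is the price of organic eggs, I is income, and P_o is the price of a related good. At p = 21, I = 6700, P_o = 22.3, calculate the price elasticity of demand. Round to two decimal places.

First evaluate Q_x: 53.3 − 3.28(21) + 0.031(6700) + 0.83(22.3) = 53.3 − 68.88 + 207.7 + 18.509 = 210.629.
∂Q_x/∂p = −3.28, so E_p = (−3.28)·(21/210.629) ≈ -0.33.
|E_p| < 1: demand is inelastic.

-0.33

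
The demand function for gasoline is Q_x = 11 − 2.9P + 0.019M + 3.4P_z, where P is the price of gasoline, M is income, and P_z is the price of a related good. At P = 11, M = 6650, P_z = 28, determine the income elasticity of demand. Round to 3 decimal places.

0.630

Q_x = 11 − 2.9(11) + 0.019(6650) + 3.4(28) = 11 − 31.9 + 126.35 + 95.2 = 200.65.
∂Q_x/∂M = +0.019, so E_I = 0.019·(6650/200.65) ≈ 0.630.
E_I ∈ (0,1): normal good (necessity).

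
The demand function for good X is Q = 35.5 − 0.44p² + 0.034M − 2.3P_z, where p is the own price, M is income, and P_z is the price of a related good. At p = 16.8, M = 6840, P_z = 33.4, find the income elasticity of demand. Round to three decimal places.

Q = 35.5 − 0.44(16.8)² + 0.034(6840) − 2.3(33.4) = 35.5 − 124.1856 + 232.56 − 76.82 = 67.0544.
∂Q/∂M = +0.034, so E_I = 0.034·(6840/67.0544) ≈ 3.468.
E_I > 1: normal good (luxury).

3.468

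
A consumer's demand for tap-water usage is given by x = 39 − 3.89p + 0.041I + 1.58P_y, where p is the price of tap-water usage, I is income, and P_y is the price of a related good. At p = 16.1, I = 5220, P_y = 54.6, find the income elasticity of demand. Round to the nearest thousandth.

0.774

x = 39 − 3.89(16.1) + 0.041(5220) + 1.58(54.6) = 39 − 62.629 + 214.02 + 86.268 = 276.659.
∂x/∂I = +0.041, so E_I = 0.041·(5220/276.659) ≈ 0.774.
E_I ∈ (0,1): normal good (necessity).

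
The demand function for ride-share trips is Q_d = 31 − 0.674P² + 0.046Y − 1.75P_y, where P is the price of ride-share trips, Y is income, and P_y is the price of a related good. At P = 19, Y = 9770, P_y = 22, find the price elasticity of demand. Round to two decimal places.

Substituting, Q_d = 31 − 0.674(19)² + 0.046(9770) − 1.75(22) = 31 − 243.314 + 449.42 − 38.5 = 198.606.
∂Q_d/∂P = −2·0.674·P = -25.612, so E_p = -25.612·(19/198.606) ≈ -2.45.
|E_p| > 1: demand is elastic.

-2.45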